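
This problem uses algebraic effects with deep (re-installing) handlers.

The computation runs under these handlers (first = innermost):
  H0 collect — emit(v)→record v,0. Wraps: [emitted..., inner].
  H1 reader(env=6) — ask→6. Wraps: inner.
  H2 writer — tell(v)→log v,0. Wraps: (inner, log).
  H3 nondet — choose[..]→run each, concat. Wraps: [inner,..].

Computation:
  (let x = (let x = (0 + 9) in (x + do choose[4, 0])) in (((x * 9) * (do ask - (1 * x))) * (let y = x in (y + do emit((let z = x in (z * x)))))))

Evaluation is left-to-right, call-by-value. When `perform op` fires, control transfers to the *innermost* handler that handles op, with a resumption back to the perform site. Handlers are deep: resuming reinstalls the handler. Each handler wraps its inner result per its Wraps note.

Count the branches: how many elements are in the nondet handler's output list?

Evaluation trace:
choose[4, 0] @ H3
  branch[0] choose=4:
    ask @ H1 ⇒ 6
    emit(169) @ H0 ⇒ out+=169
    H0 returns [169, -10647]
    H1 returns [169, -10647]
    H2 returns ([169, -10647], ())
    H3 returns [([169, -10647], ())]
  branch[1] choose=0:
    ask @ H1 ⇒ 6
    emit(81) @ H0 ⇒ out+=81
    H0 returns [81, -2187]
    H1 returns [81, -2187]
    H2 returns ([81, -2187], ())
    H3 returns [([81, -2187], ())]
= [([169, -10647], ()), ([81, -2187], ())]

Answer: 2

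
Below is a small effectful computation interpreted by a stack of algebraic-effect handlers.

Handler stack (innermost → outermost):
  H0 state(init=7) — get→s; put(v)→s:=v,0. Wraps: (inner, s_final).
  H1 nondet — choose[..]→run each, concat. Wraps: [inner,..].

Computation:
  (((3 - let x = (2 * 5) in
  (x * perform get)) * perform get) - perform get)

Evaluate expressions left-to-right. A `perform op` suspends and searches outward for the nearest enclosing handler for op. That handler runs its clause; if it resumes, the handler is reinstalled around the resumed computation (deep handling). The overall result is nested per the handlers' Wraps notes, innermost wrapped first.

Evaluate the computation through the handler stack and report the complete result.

Answer: [(-476, 7)]

Evaluation trace:
get @ H0 ⇒ 7
get @ H0 ⇒ 7
get @ H0 ⇒ 7
H0 returns (-476, 7)
H1 returns [(-476, 7)]
= [(-476, 7)]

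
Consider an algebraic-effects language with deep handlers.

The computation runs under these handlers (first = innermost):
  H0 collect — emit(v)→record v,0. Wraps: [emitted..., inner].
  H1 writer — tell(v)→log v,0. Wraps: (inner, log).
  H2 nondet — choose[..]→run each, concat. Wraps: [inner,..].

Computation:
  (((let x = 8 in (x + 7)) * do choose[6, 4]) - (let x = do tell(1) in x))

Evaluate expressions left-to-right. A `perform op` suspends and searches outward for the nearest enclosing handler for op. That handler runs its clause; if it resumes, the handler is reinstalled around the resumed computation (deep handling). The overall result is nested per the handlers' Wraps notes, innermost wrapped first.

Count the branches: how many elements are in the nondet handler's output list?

Answer: 2

Step-by-step:
choose[6, 4] @ H2
  branch[0] choose=6:
    tell(1) @ H1 ⇒ log+=1
    H0 returns [90]
    H1 returns ([90], (1))
    H2 returns [([90], (1))]
  branch[1] choose=4:
    tell(1) @ H1 ⇒ log+=1
    H0 returns [60]
    H1 returns ([60], (1))
    H2 returns [([60], (1))]
= [([90], (1)), ([60], (1))]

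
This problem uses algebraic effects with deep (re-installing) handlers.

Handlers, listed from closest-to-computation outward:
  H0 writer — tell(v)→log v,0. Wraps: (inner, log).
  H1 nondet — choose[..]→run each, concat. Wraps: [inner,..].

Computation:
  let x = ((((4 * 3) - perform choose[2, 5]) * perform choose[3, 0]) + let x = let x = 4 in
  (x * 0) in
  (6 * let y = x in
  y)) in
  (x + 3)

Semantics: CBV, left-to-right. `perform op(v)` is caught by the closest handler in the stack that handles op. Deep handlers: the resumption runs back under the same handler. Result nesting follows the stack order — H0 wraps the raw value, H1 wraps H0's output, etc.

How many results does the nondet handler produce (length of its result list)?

Step-by-step:
choose[2, 5] @ H1
  branch[0] choose=2:
    choose[3, 0] @ H1
      branch[0] choose=3:
        H0 returns (33, ())
        H1 returns [(33, ())]
      branch[1] choose=0:
        H0 returns (3, ())
        H1 returns [(3, ())]
  branch[1] choose=5:
    choose[3, 0] @ H1
      branch[0] choose=3:
        H0 returns (24, ())
        H1 returns [(24, ())]
      branch[1] choose=0:
        H0 returns (3, ())
        H1 returns [(3, ())]
= [(33, ()), (3, ()), (24, ()), (3, ())]

Answer: 4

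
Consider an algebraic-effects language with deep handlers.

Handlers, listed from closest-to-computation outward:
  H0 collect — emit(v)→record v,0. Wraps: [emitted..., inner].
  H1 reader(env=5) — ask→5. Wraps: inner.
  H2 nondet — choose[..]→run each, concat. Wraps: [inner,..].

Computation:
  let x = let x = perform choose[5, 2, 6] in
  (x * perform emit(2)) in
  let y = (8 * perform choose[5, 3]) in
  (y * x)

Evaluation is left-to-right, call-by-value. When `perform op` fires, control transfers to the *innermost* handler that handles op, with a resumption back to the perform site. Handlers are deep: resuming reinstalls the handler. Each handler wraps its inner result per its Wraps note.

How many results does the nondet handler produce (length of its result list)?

Answer: 6

Working:
choose[5, 2, 6] @ H2
  branch[0] choose=5:
    emit(2) @ H0 ⇒ out+=2
    choose[5, 3] @ H2
      branch[0] choose=5:
        H0 returns [2, 0]
        H1 returns [2, 0]
        H2 returns [[2, 0]]
      branch[1] choose=3:
        H0 returns [2, 0]
        H1 returns [2, 0]
        H2 returns [[2, 0]]
  branch[1] choose=2:
    emit(2) @ H0 ⇒ out+=2
    choose[5, 3] @ H2
      branch[0] choose=5:
        H0 returns [2, 0]
        H1 returns [2, 0]
        H2 returns [[2, 0]]
      branch[1] choose=3:
        H0 returns [2, 0]
        H1 returns [2, 0]
        H2 returns [[2, 0]]
  branch[2] choose=6:
    emit(2) @ H0 ⇒ out+=2
    choose[5, 3] @ H2
      branch[0] choose=5:
        H0 returns [2, 0]
        H1 returns [2, 0]
        H2 returns [[2, 0]]
      branch[1] choose=3:
        H0 returns [2, 0]
        H1 returns [2, 0]
        H2 returns [[2, 0]]
= [[2, 0], [2, 0], [2, 0], [2, 0], [2, 0], [2, 0]]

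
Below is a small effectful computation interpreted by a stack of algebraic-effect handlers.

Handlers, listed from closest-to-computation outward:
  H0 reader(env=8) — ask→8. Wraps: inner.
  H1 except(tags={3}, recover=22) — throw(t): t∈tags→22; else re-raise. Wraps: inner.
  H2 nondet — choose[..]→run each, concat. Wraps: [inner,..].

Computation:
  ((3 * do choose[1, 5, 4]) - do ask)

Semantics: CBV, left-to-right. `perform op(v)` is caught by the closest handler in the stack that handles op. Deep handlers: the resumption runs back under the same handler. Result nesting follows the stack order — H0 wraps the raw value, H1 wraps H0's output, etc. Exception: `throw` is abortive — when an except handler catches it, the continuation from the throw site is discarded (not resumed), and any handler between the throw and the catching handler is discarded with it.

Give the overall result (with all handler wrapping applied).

Working:
choose[1, 5, 4] @ H2
  branch[0] choose=1:
    ask @ H0 ⇒ 8
    H0 returns -5
    H1 returns -5
    H2 returns [-5]
  branch[1] choose=5:
    ask @ H0 ⇒ 8
    H0 returns 7
    H1 returns 7
    H2 returns [7]
  branch[2] choose=4:
    ask @ H0 ⇒ 8
    H0 returns 4
    H1 returns 4
    H2 returns [4]
= [-5, 7, 4]

Answer: [-5, 7, 4]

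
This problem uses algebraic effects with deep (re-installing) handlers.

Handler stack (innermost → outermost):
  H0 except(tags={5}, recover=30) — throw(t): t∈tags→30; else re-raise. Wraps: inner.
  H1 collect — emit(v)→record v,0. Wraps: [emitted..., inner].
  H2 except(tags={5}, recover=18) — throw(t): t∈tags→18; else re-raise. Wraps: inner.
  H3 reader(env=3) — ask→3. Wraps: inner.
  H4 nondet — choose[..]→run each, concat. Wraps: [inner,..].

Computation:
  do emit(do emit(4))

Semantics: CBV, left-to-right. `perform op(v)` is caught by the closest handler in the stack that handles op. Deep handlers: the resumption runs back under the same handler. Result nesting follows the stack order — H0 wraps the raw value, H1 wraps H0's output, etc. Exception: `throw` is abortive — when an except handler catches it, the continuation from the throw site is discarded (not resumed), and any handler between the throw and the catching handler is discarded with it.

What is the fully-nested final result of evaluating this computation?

Evaluation trace:
emit(4) @ H1 ⇒ out+=4
emit(0) @ H1 ⇒ out+=0
H0 returns 0
H1 returns [4, 0, 0]
H2 returns [4, 0, 0]
H3 returns [4, 0, 0]
H4 returns [[4, 0, 0]]
= [[4, 0, 0]]

Answer: [[4, 0, 0]]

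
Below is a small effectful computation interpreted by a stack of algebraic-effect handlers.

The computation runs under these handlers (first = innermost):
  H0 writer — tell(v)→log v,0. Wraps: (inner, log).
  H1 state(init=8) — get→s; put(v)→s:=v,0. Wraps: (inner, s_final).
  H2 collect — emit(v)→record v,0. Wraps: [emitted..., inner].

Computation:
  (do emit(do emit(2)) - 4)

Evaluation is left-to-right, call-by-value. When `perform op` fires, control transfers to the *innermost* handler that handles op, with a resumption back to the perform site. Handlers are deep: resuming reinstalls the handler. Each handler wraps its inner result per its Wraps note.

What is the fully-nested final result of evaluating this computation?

Answer: [2, 0, ((-4, ()), 8)]

Evaluation trace:
emit(2) @ H2 ⇒ out+=2
emit(0) @ H2 ⇒ out+=0
H0 returns (-4, ())
H1 returns ((-4, ()), 8)
H2 returns [2, 0, ((-4, ()), 8)]
= [2, 0, ((-4, ()), 8)]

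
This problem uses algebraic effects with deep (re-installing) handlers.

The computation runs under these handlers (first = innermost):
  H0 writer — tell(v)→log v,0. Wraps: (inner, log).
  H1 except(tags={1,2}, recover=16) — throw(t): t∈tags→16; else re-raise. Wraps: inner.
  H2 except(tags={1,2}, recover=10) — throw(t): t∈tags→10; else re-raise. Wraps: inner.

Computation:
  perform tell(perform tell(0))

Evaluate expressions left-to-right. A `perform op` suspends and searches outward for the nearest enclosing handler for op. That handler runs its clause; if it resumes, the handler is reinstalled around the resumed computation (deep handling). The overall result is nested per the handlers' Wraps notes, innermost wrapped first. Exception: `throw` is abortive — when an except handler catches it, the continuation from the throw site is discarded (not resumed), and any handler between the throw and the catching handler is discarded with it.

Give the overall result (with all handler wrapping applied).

Answer: (0, (0, 0))

Evaluation trace:
tell(0) @ H0 ⇒ log+=0
tell(0) @ H0 ⇒ log+=0
H0 returns (0, (0, 0))
H1 returns (0, (0, 0))
H2 returns (0, (0, 0))
= (0, (0, 0))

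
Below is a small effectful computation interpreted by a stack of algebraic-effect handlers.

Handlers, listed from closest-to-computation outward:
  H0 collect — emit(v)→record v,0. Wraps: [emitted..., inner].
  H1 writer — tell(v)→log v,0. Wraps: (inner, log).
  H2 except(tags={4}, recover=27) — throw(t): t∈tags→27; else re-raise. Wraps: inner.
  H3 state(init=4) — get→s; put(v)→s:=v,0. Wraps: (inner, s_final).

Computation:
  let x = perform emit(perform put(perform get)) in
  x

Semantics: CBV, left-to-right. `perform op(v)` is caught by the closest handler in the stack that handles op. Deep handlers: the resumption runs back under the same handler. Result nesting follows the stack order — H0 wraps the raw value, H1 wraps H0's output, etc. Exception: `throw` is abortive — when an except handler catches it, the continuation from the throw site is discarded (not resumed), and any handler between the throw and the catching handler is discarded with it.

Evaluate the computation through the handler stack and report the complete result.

Answer: (([0, 0], ()), 4)

Step-by-step:
get @ H3 ⇒ 4
put(4) @ H3 ⇒ s:=4
emit(0) @ H0 ⇒ out+=0
H0 returns [0, 0]
H1 returns ([0, 0], ())
H2 returns ([0, 0], ())
H3 returns (([0, 0], ()), 4)
= (([0, 0], ()), 4)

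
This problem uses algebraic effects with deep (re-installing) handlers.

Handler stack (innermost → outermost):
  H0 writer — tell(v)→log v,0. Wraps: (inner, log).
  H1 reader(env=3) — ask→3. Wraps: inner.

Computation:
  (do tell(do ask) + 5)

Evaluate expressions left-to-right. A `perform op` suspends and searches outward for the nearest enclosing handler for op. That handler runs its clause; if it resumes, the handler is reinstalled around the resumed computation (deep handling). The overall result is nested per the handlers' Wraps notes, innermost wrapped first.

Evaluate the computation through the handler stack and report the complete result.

Step-by-step:
ask @ H1 ⇒ 3
tell(3) @ H0 ⇒ log+=3
H0 returns (5, (3))
H1 returns (5, (3))
= (5, (3))

Answer: (5, (3))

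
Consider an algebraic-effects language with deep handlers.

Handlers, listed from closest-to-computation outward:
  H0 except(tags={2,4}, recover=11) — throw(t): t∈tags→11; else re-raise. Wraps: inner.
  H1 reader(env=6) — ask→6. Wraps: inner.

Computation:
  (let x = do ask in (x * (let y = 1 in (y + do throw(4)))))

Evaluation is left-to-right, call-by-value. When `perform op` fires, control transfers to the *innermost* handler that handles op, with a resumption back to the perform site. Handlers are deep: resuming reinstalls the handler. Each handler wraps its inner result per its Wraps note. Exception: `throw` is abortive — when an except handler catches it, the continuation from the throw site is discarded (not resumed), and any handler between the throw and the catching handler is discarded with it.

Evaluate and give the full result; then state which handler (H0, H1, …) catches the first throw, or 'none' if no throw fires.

Answer: 11 ; first throw caught by: H0

Working:
ask @ H1 ⇒ 6
throw(4) @ H0 caught ⇒ 11
H1 returns 11
= 11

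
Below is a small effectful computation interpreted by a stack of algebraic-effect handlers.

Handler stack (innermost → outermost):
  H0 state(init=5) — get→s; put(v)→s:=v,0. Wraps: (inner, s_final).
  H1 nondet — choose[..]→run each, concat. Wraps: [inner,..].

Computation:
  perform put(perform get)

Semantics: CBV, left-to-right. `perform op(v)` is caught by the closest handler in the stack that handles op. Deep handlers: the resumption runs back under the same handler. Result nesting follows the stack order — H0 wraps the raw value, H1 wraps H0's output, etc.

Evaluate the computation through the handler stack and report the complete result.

Answer: [(0, 5)]

Evaluation trace:
get @ H0 ⇒ 5
put(5) @ H0 ⇒ s:=5
H0 returns (0, 5)
H1 returns [(0, 5)]
= [(0, 5)]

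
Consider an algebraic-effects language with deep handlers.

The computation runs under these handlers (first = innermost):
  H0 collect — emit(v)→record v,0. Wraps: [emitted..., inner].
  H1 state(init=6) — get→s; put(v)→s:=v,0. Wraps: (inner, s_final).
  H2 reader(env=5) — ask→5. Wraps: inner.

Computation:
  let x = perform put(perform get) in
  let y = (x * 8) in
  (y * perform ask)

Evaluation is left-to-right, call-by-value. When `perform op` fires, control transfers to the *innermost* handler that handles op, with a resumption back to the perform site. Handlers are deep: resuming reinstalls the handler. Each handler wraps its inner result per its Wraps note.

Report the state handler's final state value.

Answer: 6

Step-by-step:
get @ H1 ⇒ 6
put(6) @ H1 ⇒ s:=6
ask @ H2 ⇒ 5
H0 returns [0]
H1 returns ([0], 6)
H2 returns ([0], 6)
= ([0], 6)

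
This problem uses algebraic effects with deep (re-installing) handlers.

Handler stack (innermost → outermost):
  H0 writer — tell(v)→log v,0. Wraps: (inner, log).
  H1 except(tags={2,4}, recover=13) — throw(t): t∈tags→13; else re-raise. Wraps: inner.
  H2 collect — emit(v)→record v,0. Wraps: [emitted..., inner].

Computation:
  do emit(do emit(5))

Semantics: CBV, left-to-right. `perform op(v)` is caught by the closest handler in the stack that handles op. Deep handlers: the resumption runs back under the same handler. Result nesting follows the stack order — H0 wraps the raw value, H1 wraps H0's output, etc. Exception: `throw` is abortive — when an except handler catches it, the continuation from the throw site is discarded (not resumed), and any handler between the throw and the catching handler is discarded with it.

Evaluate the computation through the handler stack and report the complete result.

Answer: [5, 0, (0, ())]

Evaluation trace:
emit(5) @ H2 ⇒ out+=5
emit(0) @ H2 ⇒ out+=0
H0 returns (0, ())
H1 returns (0, ())
H2 returns [5, 0, (0, ())]
= [5, 0, (0, ())]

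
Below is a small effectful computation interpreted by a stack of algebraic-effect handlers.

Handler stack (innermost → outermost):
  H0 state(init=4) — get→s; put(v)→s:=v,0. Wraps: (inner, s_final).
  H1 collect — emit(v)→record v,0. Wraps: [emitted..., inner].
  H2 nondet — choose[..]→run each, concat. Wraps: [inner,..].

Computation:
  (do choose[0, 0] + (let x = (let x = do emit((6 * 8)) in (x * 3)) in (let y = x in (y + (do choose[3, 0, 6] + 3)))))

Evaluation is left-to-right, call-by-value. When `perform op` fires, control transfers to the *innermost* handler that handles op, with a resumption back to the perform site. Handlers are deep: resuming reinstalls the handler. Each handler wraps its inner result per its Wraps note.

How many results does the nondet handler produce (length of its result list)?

Answer: 6

Evaluation trace:
choose[0, 0] @ H2
  branch[0] choose=0:
    emit(48) @ H1 ⇒ out+=48
    choose[3, 0, 6] @ H2
      branch[0] choose=3:
        H0 returns (6, 4)
        H1 returns [48, (6, 4)]
        H2 returns [[48, (6, 4)]]
      branch[1] choose=0:
        H0 returns (3, 4)
        H1 returns [48, (3, 4)]
        H2 returns [[48, (3, 4)]]
      branch[2] choose=6:
        H0 returns (9, 4)
        H1 returns [48, (9, 4)]
        H2 returns [[48, (9, 4)]]
  branch[1] choose=0:
    emit(48) @ H1 ⇒ out+=48
    choose[3, 0, 6] @ H2
      branch[0] choose=3:
        H0 returns (6, 4)
        H1 returns [48, (6, 4)]
        H2 returns [[48, (6, 4)]]
      branch[1] choose=0:
        H0 returns (3, 4)
        H1 returns [48, (3, 4)]
        H2 returns [[48, (3, 4)]]
      branch[2] choose=6:
        H0 returns (9, 4)
        H1 returns [48, (9, 4)]
        H2 returns [[48, (9, 4)]]
= [[48, (6, 4)], [48, (3, 4)], [48, (9, 4)], [48, (6, 4)], [48, (3, 4)], [48, (9, 4)]]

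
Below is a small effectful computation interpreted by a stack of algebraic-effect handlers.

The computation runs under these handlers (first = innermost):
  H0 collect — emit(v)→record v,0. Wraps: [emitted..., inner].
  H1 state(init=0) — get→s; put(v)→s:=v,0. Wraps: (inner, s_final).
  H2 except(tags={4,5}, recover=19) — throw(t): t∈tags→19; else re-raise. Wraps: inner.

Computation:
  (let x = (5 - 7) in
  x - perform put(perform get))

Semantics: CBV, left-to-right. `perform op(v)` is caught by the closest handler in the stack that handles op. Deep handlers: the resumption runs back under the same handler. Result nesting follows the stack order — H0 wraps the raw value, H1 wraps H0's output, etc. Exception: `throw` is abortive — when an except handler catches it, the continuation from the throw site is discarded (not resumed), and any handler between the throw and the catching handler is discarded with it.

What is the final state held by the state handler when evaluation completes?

Step-by-step:
get @ H1 ⇒ 0
put(0) @ H1 ⇒ s:=0
H0 returns [-2]
H1 returns ([-2], 0)
H2 returns ([-2], 0)
= ([-2], 0)

Answer: 0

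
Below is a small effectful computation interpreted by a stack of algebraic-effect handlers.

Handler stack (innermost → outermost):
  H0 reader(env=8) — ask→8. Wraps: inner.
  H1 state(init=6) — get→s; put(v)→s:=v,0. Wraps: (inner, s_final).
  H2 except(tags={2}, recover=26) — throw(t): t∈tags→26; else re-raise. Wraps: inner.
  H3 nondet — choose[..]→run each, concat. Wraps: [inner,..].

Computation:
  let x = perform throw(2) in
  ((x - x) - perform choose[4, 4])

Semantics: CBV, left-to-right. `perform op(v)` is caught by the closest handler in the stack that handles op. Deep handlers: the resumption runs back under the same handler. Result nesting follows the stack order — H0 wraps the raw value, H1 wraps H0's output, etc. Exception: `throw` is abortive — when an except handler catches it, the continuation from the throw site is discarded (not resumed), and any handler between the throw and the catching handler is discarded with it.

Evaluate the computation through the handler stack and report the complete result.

Answer: [26]

Step-by-step:
throw(2) @ H2 caught ⇒ 26
H3 returns [26]
= [26]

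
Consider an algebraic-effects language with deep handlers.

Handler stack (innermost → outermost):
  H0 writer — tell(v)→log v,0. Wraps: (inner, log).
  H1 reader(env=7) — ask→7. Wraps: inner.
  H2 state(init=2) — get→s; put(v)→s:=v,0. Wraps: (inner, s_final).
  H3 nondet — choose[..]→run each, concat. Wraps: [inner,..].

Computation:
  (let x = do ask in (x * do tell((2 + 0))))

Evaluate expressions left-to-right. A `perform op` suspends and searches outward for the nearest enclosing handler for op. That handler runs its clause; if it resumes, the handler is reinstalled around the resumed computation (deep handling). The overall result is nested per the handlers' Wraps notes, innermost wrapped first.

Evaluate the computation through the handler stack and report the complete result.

Step-by-step:
ask @ H1 ⇒ 7
tell(2) @ H0 ⇒ log+=2
H0 returns (0, (2))
H1 returns (0, (2))
H2 returns ((0, (2)), 2)
H3 returns [((0, (2)), 2)]
= [((0, (2)), 2)]

Answer: [((0, (2)), 2)]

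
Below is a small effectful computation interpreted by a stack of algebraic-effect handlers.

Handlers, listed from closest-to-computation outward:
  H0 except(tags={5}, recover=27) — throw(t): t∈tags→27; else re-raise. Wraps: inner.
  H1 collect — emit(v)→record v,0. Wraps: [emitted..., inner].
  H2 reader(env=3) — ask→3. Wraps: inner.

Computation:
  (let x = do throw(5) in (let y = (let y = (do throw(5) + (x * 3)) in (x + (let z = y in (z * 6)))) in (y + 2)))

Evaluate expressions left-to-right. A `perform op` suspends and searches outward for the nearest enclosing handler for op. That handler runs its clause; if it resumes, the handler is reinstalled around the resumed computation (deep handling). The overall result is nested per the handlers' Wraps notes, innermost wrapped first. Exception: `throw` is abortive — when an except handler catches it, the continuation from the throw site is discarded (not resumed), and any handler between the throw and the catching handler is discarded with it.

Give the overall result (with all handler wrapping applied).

Evaluation trace:
throw(5) @ H0 caught ⇒ 27
H1 returns [27]
H2 returns [27]
= [27]

Answer: [27]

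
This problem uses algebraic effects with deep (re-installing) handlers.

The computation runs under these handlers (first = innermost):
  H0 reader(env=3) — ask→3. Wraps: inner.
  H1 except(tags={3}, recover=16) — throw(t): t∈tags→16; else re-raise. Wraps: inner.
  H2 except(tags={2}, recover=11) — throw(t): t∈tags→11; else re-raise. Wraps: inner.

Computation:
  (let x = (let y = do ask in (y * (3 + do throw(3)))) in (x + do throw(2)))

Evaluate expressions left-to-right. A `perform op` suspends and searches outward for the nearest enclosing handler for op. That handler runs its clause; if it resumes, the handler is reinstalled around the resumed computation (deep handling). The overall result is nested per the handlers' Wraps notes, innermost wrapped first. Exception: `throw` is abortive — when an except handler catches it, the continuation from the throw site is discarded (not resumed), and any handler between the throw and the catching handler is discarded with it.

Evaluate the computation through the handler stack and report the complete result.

Answer: 16

Working:
ask @ H0 ⇒ 3
throw(3) @ H1 caught ⇒ 16
H2 returns 16
= 16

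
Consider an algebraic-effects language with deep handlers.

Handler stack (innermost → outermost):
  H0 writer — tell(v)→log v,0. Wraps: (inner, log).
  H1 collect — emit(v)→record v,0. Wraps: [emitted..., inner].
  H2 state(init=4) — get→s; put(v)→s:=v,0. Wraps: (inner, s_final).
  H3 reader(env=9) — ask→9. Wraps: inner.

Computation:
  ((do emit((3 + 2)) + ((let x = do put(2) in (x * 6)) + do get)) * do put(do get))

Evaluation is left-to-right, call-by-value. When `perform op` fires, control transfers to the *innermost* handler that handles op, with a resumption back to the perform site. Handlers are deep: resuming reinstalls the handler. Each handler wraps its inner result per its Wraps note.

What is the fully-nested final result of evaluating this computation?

Answer: ([5, (0, ())], 2)

Step-by-step:
emit(5) @ H1 ⇒ out+=5
put(2) @ H2 ⇒ s:=2
get @ H2 ⇒ 2
get @ H2 ⇒ 2
put(2) @ H2 ⇒ s:=2
H0 returns (0, ())
H1 returns [5, (0, ())]
H2 returns ([5, (0, ())], 2)
H3 returns ([5, (0, ())], 2)
= ([5, (0, ())], 2)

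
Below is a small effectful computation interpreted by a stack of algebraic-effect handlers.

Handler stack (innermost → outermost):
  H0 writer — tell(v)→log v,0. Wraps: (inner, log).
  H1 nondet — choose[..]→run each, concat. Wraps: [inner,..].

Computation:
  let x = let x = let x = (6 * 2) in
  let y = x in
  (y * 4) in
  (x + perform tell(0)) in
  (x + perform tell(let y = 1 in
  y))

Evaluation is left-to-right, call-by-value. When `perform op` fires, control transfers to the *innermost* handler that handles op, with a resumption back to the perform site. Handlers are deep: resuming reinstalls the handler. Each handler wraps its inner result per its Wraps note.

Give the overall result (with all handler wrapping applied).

Evaluation trace:
tell(0) @ H0 ⇒ log+=0
tell(1) @ H0 ⇒ log+=1
H0 returns (48, (0, 1))
H1 returns [(48, (0, 1))]
= [(48, (0, 1))]

Answer: [(48, (0, 1))]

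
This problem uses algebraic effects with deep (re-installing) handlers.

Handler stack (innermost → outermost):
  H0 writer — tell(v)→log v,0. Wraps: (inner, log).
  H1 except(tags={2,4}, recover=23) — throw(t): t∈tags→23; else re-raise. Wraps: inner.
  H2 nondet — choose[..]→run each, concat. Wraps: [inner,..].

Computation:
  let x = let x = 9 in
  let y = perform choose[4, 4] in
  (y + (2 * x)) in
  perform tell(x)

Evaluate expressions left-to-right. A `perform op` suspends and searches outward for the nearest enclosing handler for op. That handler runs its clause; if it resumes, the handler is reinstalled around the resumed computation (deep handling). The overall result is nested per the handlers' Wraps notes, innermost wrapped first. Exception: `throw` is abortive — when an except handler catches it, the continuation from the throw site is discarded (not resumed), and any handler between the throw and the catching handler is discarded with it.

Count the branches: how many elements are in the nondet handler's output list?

Step-by-step:
choose[4, 4] @ H2
  branch[0] choose=4:
    tell(22) @ H0 ⇒ log+=22
    H0 returns (0, (22))
    H1 returns (0, (22))
    H2 returns [(0, (22))]
  branch[1] choose=4:
    tell(22) @ H0 ⇒ log+=22
    H0 returns (0, (22))
    H1 returns (0, (22))
    H2 returns [(0, (22))]
= [(0, (22)), (0, (22))]

Answer: 2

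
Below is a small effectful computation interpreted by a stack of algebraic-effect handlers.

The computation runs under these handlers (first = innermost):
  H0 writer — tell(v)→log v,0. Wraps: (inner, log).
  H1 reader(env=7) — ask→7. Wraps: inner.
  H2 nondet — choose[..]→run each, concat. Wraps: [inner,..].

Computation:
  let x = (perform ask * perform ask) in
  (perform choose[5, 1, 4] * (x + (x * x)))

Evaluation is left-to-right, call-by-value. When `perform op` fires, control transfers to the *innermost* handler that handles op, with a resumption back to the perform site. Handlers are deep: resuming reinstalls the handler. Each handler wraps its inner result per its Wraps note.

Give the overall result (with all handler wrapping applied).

Step-by-step:
ask @ H1 ⇒ 7
ask @ H1 ⇒ 7
choose[5, 1, 4] @ H2
  branch[0] choose=5:
    H0 returns (12250, ())
    H1 returns (12250, ())
    H2 returns [(12250, ())]
  branch[1] choose=1:
    H0 returns (2450, ())
    H1 returns (2450, ())
    H2 returns [(2450, ())]
  branch[2] choose=4:
    H0 returns (9800, ())
    H1 returns (9800, ())
    H2 returns [(9800, ())]
= [(12250, ()), (2450, ()), (9800, ())]

Answer: [(12250, ()), (2450, ()), (9800, ())]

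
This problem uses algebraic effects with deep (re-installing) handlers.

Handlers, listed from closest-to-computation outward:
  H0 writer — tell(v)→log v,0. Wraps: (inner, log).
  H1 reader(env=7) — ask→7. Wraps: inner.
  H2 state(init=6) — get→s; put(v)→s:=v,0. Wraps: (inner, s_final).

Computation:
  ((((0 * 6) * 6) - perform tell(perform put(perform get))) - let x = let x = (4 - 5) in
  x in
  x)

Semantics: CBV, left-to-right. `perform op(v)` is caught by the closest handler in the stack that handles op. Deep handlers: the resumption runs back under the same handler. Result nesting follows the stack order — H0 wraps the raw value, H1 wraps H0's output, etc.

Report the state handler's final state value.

Answer: 6

Working:
get @ H2 ⇒ 6
put(6) @ H2 ⇒ s:=6
tell(0) @ H0 ⇒ log+=0
H0 returns (1, (0))
H1 returns (1, (0))
H2 returns ((1, (0)), 6)
= ((1, (0)), 6)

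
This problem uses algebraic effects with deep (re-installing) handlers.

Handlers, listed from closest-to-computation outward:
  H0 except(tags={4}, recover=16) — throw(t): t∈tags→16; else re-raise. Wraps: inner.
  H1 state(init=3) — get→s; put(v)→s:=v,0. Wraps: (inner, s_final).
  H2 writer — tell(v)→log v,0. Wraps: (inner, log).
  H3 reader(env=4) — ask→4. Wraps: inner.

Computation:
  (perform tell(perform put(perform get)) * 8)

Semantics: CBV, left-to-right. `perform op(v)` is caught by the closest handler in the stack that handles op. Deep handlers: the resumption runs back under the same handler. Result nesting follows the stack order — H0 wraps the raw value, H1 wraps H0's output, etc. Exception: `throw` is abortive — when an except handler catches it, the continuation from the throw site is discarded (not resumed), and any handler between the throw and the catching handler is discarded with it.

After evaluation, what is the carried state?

Answer: 3

Working:
get @ H1 ⇒ 3
put(3) @ H1 ⇒ s:=3
tell(0) @ H2 ⇒ log+=0
H0 returns 0
H1 returns (0, 3)
H2 returns ((0, 3), (0))
H3 returns ((0, 3), (0))
= ((0, 3), (0))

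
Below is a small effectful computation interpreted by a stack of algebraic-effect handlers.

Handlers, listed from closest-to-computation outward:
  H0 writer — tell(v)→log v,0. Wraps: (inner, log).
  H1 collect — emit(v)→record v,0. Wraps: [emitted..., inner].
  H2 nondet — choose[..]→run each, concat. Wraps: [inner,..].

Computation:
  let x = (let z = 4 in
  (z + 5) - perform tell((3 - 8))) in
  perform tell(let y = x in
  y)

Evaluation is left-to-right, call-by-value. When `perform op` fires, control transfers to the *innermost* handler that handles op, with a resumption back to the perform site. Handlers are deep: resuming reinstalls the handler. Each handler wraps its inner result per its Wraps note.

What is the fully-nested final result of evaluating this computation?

Working:
tell(-5) @ H0 ⇒ log+=-5
tell(9) @ H0 ⇒ log+=9
H0 returns (0, (-5, 9))
H1 returns [(0, (-5, 9))]
H2 returns [[(0, (-5, 9))]]
= [[(0, (-5, 9))]]

Answer: [[(0, (-5, 9))]]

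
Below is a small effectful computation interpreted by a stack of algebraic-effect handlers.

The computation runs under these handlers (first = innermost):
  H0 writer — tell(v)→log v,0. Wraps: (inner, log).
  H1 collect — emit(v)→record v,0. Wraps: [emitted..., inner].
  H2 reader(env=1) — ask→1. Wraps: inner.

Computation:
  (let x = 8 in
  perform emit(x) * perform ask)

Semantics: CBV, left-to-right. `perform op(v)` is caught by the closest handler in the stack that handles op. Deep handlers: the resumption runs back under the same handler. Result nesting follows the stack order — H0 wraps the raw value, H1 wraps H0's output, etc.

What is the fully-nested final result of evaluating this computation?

Working:
emit(8) @ H1 ⇒ out+=8
ask @ H2 ⇒ 1
H0 returns (0, ())
H1 returns [8, (0, ())]
H2 returns [8, (0, ())]
= [8, (0, ())]

Answer: [8, (0, ())]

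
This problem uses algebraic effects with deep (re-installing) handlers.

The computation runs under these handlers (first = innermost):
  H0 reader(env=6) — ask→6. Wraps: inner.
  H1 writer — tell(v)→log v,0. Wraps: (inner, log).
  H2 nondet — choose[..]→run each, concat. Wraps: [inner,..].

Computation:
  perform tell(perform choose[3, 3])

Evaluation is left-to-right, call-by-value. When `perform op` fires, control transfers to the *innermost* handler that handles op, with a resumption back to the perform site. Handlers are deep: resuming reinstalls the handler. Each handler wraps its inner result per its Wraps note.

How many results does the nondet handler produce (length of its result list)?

Answer: 2

Working:
choose[3, 3] @ H2
  branch[0] choose=3:
    tell(3) @ H1 ⇒ log+=3
    H0 returns 0
    H1 returns (0, (3))
    H2 returns [(0, (3))]
  branch[1] choose=3:
    tell(3) @ H1 ⇒ log+=3
    H0 returns 0
    H1 returns (0, (3))
    H2 returns [(0, (3))]
= [(0, (3)), (0, (3))]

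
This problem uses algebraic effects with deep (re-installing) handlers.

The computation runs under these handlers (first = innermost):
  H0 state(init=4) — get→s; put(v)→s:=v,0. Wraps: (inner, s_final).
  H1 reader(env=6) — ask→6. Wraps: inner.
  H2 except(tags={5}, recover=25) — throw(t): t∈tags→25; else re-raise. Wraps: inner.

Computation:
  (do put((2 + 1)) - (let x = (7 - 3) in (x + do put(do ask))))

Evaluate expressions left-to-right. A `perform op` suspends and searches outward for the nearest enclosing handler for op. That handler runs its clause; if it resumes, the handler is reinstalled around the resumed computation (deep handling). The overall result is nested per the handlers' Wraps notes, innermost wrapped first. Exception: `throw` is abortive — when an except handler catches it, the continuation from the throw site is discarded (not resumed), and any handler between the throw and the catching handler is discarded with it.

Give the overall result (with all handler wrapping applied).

Evaluation trace:
put(3) @ H0 ⇒ s:=3
ask @ H1 ⇒ 6
put(6) @ H0 ⇒ s:=6
H0 returns (-4, 6)
H1 returns (-4, 6)
H2 returns (-4, 6)
= (-4, 6)

Answer: (-4, 6)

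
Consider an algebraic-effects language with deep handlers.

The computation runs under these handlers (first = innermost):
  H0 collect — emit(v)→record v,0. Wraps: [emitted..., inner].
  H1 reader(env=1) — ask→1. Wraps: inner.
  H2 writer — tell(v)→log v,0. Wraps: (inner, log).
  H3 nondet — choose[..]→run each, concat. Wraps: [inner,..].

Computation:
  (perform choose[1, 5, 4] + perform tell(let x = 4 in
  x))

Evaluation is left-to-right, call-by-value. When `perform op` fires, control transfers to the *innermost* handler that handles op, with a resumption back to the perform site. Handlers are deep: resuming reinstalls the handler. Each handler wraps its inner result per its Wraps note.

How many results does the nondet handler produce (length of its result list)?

Answer: 3

Evaluation trace:
choose[1, 5, 4] @ H3
  branch[0] choose=1:
    tell(4) @ H2 ⇒ log+=4
    H0 returns [1]
    H1 returns [1]
    H2 returns ([1], (4))
    H3 returns [([1], (4))]
  branch[1] choose=5:
    tell(4) @ H2 ⇒ log+=4
    H0 returns [5]
    H1 returns [5]
    H2 returns ([5], (4))
    H3 returns [([5], (4))]
  branch[2] choose=4:
    tell(4) @ H2 ⇒ log+=4
    H0 returns [4]
    H1 returns [4]
    H2 returns ([4], (4))
    H3 returns [([4], (4))]
= [([1], (4)), ([5], (4)), ([4], (4))]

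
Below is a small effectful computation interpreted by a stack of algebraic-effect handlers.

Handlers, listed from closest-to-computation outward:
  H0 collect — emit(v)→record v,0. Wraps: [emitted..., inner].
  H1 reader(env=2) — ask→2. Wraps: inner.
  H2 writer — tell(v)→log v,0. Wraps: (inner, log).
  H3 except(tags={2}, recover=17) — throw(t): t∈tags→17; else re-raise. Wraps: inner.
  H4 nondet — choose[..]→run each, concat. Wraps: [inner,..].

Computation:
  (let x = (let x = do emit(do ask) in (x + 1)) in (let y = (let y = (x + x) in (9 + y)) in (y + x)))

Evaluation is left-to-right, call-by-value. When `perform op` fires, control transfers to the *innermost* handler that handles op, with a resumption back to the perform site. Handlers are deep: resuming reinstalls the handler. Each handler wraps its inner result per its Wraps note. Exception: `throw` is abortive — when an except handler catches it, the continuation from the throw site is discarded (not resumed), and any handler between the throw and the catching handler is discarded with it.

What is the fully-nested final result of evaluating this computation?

Working:
ask @ H1 ⇒ 2
emit(2) @ H0 ⇒ out+=2
H0 returns [2, 12]
H1 returns [2, 12]
H2 returns ([2, 12], ())
H3 returns ([2, 12], ())
H4 returns [([2, 12], ())]
= [([2, 12], ())]

Answer: [([2, 12], ())]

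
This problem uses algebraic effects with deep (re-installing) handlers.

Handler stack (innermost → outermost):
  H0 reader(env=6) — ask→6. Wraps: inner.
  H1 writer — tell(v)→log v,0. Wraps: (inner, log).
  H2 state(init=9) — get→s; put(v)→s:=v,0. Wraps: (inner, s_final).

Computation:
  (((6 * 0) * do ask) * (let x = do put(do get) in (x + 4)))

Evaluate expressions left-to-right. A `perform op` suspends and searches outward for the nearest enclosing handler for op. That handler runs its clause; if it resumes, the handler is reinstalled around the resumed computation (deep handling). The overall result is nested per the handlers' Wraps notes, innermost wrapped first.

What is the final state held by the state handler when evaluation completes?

Answer: 9

Step-by-step:
ask @ H0 ⇒ 6
get @ H2 ⇒ 9
put(9) @ H2 ⇒ s:=9
H0 returns 0
H1 returns (0, ())
H2 returns ((0, ()), 9)
= ((0, ()), 9)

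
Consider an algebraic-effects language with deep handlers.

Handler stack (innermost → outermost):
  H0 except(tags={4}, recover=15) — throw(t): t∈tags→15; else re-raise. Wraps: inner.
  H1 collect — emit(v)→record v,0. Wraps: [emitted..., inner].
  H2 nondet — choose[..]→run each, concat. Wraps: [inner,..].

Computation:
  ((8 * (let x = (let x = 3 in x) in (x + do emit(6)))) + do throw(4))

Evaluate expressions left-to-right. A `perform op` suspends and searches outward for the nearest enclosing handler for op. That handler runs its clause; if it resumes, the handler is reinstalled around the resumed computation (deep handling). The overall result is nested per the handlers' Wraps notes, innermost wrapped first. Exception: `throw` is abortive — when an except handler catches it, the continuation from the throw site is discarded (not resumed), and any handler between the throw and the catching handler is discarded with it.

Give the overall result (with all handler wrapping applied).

Working:
emit(6) @ H1 ⇒ out+=6
throw(4) @ H0 caught ⇒ 15
H1 returns [6, 15]
H2 returns [[6, 15]]
= [[6, 15]]

Answer: [[6, 15]]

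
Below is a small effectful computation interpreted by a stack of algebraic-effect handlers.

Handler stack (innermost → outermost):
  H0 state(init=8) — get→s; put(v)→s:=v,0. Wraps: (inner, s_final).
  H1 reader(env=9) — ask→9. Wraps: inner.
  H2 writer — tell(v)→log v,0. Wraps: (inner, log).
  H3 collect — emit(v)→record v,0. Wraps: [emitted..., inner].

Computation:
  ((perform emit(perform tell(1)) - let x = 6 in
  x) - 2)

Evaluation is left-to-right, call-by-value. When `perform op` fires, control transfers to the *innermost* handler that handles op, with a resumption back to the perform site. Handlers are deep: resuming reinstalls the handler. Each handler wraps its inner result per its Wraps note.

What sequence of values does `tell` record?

Answer: (1)

Evaluation trace:
tell(1) @ H2 ⇒ log+=1
emit(0) @ H3 ⇒ out+=0
H0 returns (-8, 8)
H1 returns (-8, 8)
H2 returns ((-8, 8), (1))
H3 returns [0, ((-8, 8), (1))]
= [0, ((-8, 8), (1))]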